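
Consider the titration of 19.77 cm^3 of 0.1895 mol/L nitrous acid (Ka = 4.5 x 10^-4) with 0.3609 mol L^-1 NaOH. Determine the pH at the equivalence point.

8.22

n(HNO2) = 0.1895 x 0.01977 = 0.003746 mol; V(NaOH) at equivalence = 0.003746/0.3609 = 0.01038 L.
At equivalence all the acid is converted to NO2-; total volume = 0.01977 + 0.01038 = 0.03015 L, so [NO2-] = 0.003746/0.03015 = 0.1243 M.
Kb = Kw/Ka = 1.0e-14 / 4.5 x 10^-4 = 2.22e-11.
[OH^-] = sqrt(Kb x [NO2-]) = sqrt(2.22e-11 x 0.1243) = 1.66e-6 M.
pOH = 5.78, so pH = 14.00 - 5.78 = 8.22.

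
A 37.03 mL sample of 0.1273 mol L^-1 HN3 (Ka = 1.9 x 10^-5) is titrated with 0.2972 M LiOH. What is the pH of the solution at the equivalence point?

8.84

n(HN3) = 0.1273 x 0.03703 = 0.004714 mol; V(LiOH) at equivalence = 0.004714/0.2972 = 0.01586 L.
At equivalence all the acid is converted to N3-; total volume = 0.03703 + 0.01586 = 0.05289 L, so [N3-] = 0.004714/0.05289 = 0.08912 M.
Kb = Kw/Ka = 1.0e-14 / 1.9 x 10^-5 = 5.26e-10.
[OH^-] = sqrt(Kb x [N3-]) = sqrt(5.26e-10 x 0.08912) = 6.85e-6 M.
pOH = 5.16, so pH = 14.00 - 5.16 = 8.84.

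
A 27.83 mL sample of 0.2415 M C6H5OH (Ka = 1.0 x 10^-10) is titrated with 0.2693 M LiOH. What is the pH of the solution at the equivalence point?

11.55

n(C6H5OH) = 0.2415 x 0.02783 = 0.006721 mol; V(LiOH) at equivalence = 0.006721/0.2693 = 0.02496 L.
At equivalence all the acid is converted to C6H5O-; total volume = 0.02783 + 0.02496 = 0.05279 L, so [C6H5O-] = 0.006721/0.05279 = 0.1273 M.
Kb = Kw/Ka = 1.0e-14 / 1.0 x 10^-10 = 0.000100.
[OH^-] = sqrt(Kb x [C6H5O-]) = sqrt(0.000100 x 0.1273) = 0.00357 M.
pOH = 2.45, so pH = 14.00 - 2.45 = 11.55.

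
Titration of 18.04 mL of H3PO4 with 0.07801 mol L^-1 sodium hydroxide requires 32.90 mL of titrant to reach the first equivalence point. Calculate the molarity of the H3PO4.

0.142 M

n(NaOH) = 0.07801 x 0.03290 = 0.002567 mol.
At the first equivalence point, 1 mol OH^- react per mol H3PO4, so n(H3PO4) = 0.002567 / 1 = 0.002567 mol.
[H3PO4] = 0.002567 / 0.01804 L = 0.142 M.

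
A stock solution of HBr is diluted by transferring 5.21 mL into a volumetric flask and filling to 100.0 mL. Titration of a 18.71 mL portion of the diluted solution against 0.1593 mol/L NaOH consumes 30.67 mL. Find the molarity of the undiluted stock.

n(NaOH) = 0.1593 x 0.03067 = 0.004886 mol.
n(HBr) in the aliquot = 0.004886 mol.
[diluted HBr] = 0.004886 / 0.01871 = 0.2611 M.
Dilution factor = 100.0/5.210 = 19.19, so [stock] = 0.2611 x 19.19 = 5.01 M.

5.01 M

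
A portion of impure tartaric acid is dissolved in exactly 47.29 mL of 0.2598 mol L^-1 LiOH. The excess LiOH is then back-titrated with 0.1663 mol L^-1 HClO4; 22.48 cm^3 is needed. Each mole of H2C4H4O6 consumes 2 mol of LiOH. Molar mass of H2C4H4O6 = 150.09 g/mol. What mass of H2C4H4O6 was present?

0.641 g

Total n(LiOH) added = 0.2598 x 0.04729 = 0.01229 mol.
n(HClO4) used = 0.1663 x 0.02248 = 0.003738 mol, which equals the excess n(LiOH).
So n(LiOH) consumed by the sample = 0.01229 - 0.003738 = 0.008548 mol.
n(H2C4H4O6) = 0.008548 / 2 = 0.004274 mol.
mass = 0.004274 mol x 150.09 g/mol = 0.641 g.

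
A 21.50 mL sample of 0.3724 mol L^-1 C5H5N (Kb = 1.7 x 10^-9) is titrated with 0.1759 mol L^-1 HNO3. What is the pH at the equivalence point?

3.08

n(C5H5N) = 0.3724 x 0.02150 = 0.008007 mol; V(HNO3) at equivalence = 0.008007/0.1759 = 0.04552 L.
At equivalence the base is fully converted to C5H5NH+; total volume = 0.06702 L, so [C5H5NH+] = 0.008007/0.06702 = 0.1195 M.
Ka(C5H5NH+) = Kw/Kb = 1.0e-14 / 1.7 x 10^-9 = 5.88e-6.
[H^+] = sqrt(Ka x [C5H5NH+]) = sqrt(5.88e-6 x 0.1195) = 0.000838 M.
pH = -log(0.000838) = 3.08.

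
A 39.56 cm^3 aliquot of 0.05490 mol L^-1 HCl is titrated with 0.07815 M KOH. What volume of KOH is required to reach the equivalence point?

n(HCl) = 0.05490 mol/L x 0.03956 L = 0.002172 mol.
At equivalence n(KOH) = n(HCl) = 0.002172 mol.
V(KOH) = 0.002172 / 0.07815 = 0.02779 L = 27.8 mL.

27.8 mL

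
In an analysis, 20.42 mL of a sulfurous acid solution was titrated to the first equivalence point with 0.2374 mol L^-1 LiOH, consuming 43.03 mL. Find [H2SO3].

n(LiOH) = 0.2374 x 0.04303 = 0.01022 mol.
At the first equivalence point, 1 mol OH^- react per mol H2SO3, so n(H2SO3) = 0.01022 / 1 = 0.01022 mol.
[H2SO3] = 0.01022 / 0.02042 L = 0.500 M.

0.500 M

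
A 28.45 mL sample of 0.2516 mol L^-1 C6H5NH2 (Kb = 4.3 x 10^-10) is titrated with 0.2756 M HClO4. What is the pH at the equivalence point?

2.76

n(C6H5NH2) = 0.2516 x 0.02845 = 0.007158 mol; V(HClO4) at equivalence = 0.007158/0.2756 = 0.02597 L.
At equivalence the base is fully converted to C6H5NH3+; total volume = 0.05442 L, so [C6H5NH3+] = 0.007158/0.05442 = 0.1315 M.
Ka(C6H5NH3+) = Kw/Kb = 1.0e-14 / 4.3 x 10^-10 = 2.33e-5.
[H^+] = sqrt(Ka x [C6H5NH3+]) = sqrt(2.33e-5 x 0.1315) = 0.00175 M.
pH = -log(0.00175) = 2.76.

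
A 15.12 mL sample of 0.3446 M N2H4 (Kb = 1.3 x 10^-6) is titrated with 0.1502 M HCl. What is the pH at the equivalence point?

4.55

n(N2H4) = 0.3446 x 0.01512 = 0.005210 mol; V(HCl) at equivalence = 0.005210/0.1502 = 0.03469 L.
At equivalence the base is fully converted to N2H5+; total volume = 0.04981 L, so [N2H5+] = 0.005210/0.04981 = 0.1046 M.
Ka(N2H5+) = Kw/Kb = 1.0e-14 / 1.3 x 10^-6 = 7.69e-9.
[H^+] = sqrt(Ka x [N2H5+]) = sqrt(7.69e-9 x 0.1046) = 2.84e-5 M.
pH = -log(2.84e-5) = 4.55.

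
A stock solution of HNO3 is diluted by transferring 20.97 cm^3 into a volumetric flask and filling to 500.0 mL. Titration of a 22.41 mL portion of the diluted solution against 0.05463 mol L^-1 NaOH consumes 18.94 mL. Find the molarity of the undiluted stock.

1.10 M

n(NaOH) = 0.05463 x 0.01894 = 0.001035 mol.
n(HNO3) in the aliquot = 0.001035 mol.
[diluted HNO3] = 0.001035 / 0.02241 = 0.04617 M.
Dilution factor = 500.0/20.97 = 23.84, so [stock] = 0.04617 x 23.84 = 1.10 M.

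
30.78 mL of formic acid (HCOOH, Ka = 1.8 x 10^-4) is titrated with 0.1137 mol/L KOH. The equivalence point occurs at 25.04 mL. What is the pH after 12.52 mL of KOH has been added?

3.74

12.52 mL is exactly half the equivalence volume (25.04/2), i.e. the half-equivalence point.
There, n(HA) = n(A^-), so pH = pKa = -log(1.8 x 10^-4) = 3.74.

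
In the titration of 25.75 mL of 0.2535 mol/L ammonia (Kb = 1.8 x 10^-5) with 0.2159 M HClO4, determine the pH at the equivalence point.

5.09

n(NH3) = 0.2535 x 0.02575 = 0.006528 mol; V(HClO4) at equivalence = 0.006528/0.2159 = 0.03023 L.
At equivalence the base is fully converted to NH4+; total volume = 0.05598 L, so [NH4+] = 0.006528/0.05598 = 0.1166 M.
Ka(NH4+) = Kw/Kb = 1.0e-14 / 1.8 x 10^-5 = 5.56e-10.
[H^+] = sqrt(Ka x [NH4+]) = sqrt(5.56e-10 x 0.1166) = 8.05e-6 M.
pH = -log(8.05e-6) = 5.09.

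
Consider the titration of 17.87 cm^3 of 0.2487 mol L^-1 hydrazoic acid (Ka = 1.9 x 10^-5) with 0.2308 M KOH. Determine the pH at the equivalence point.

n(HN3) = 0.2487 x 0.01787 = 0.004444 mol; V(KOH) at equivalence = 0.004444/0.2308 = 0.01926 L.
At equivalence all the acid is converted to N3-; total volume = 0.01787 + 0.01926 = 0.03713 L, so [N3-] = 0.004444/0.03713 = 0.1197 M.
Kb = Kw/Ka = 1.0e-14 / 1.9 x 10^-5 = 5.26e-10.
[OH^-] = sqrt(Kb x [N3-]) = sqrt(5.26e-10 x 0.1197) = 7.94e-6 M.
pOH = 5.10, so pH = 14.00 - 5.10 = 8.90.

8.90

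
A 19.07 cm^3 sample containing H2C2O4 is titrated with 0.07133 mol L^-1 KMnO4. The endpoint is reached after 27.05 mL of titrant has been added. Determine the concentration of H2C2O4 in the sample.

n(KMnO4) = 0.07133 x 0.02705 = 0.001929 mol.
From the balanced equation, 2 mol KMnO4 reacts with 5 mol H2C2O4, so n(H2C2O4) = 0.001929 x 5/2 = 0.004824 mol.
[H2C2O4] = 0.004824 / 0.01907 L = 0.253 M.

0.253 M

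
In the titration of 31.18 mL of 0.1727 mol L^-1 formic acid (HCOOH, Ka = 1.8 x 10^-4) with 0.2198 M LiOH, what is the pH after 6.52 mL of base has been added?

3.30

Initial n(HCOOH) = 0.1727 x 0.03118 = 0.005385 mol.
n(LiOH) added = 0.2198 x 0.006520 = 0.001433 mol, converting that many moles of HCOOH to HCOO-.
Remaining n(HCOOH) = 0.003952 mol; n(HCOO-) = 0.001433 mol.
By Henderson-Hasselbalch, pH = pKa + log([A^-]/[HA]) = 3.74 + log(0.001433/0.003952) = 3.74 + (-0.44) = 3.30.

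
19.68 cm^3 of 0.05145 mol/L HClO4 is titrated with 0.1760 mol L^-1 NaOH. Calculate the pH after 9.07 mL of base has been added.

12.31

n(acid) = 0.05145 x 0.01968 = 0.001013 mol; n(NaOH) added = 0.1760 x 0.009070 = 0.001596 mol.
Base is in excess by 0.001596 - 0.001013 = 0.0005838 mol in a total volume of 0.02875 L.
[OH^-] = 0.0005838/0.02875 = 0.02031 M, so pOH = 1.69 and pH = 14.00 - 1.69 = 12.31.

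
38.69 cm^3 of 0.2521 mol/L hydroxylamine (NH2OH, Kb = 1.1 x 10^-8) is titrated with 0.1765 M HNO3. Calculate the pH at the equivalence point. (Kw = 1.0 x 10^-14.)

n(NH2OH) = 0.2521 x 0.03869 = 0.009754 mol; V(HNO3) at equivalence = 0.009754/0.1765 = 0.05526 L.
At equivalence the base is fully converted to NH3OH+; total volume = 0.09395 L, so [NH3OH+] = 0.009754/0.09395 = 0.1038 M.
Ka(NH3OH+) = Kw/Kb = 1.0e-14 / 1.1 x 10^-8 = 9.09e-7.
[H^+] = sqrt(Ka x [NH3OH+]) = sqrt(9.09e-7 x 0.1038) = 0.000307 M.
pH = -log(0.000307) = 3.51.

3.51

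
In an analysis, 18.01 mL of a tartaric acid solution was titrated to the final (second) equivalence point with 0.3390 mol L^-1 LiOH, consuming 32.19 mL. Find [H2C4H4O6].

n(LiOH) = 0.3390 x 0.03219 = 0.01091 mol.
At the final (second) equivalence point, 2 mol OH^- react per mol H2C4H4O6, so n(H2C4H4O6) = 0.01091 / 2 = 0.005456 mol.
[H2C4H4O6] = 0.005456 / 0.01801 L = 0.303 M.

0.303 M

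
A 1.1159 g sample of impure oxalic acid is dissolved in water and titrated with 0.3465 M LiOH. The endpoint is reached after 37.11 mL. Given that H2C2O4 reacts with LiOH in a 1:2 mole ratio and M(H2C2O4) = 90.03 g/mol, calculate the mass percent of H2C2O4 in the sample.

n(LiOH) = 0.3465 x 0.03711 = 0.01286 mol.
n(H2C2O4) = 0.01286 / 2 = 0.006429 mol.
mass of H2C2O4 = 0.006429 x 90.03 = 0.5788 g.
% purity = 0.5788 / 1.1159 x 100 = 51.9%.

51.9%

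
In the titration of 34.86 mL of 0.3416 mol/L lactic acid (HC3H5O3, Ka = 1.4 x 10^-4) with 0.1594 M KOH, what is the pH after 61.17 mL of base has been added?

Initial n(HC3H5O3) = 0.3416 x 0.03486 = 0.01191 mol.
n(KOH) added = 0.1594 x 0.06117 = 0.009750 mol, converting that many moles of HC3H5O3 to C3H5O3-.
Remaining n(HC3H5O3) = 0.002158 mol; n(C3H5O3-) = 0.009750 mol.
By Henderson-Hasselbalch, pH = pKa + log([A^-]/[HA]) = 3.85 + log(0.009750/0.002158) = 3.85 + (+0.66) = 4.51.

4.51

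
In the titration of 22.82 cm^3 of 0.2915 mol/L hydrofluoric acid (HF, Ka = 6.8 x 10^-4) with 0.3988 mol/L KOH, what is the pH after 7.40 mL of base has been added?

Initial n(HF) = 0.2915 x 0.02282 = 0.006652 mol.
n(KOH) added = 0.3988 x 0.007400 = 0.002951 mol, converting that many moles of HF to F-.
Remaining n(HF) = 0.003701 mol; n(F-) = 0.002951 mol.
By Henderson-Hasselbalch, pH = pKa + log([A^-]/[HA]) = 3.17 + log(0.002951/0.003701) = 3.17 + (-0.10) = 3.07.

3.07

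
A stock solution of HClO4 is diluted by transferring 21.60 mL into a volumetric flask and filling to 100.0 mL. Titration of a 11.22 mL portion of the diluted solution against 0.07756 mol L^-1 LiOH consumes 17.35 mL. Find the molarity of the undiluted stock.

n(LiOH) = 0.07756 x 0.01735 = 0.001346 mol.
n(HClO4) in the aliquot = 0.001346 mol.
[diluted HClO4] = 0.001346 / 0.01122 = 0.1199 M.
Dilution factor = 100.0/21.60 = 4.630, so [stock] = 0.1199 x 4.630 = 0.555 M.

0.555 M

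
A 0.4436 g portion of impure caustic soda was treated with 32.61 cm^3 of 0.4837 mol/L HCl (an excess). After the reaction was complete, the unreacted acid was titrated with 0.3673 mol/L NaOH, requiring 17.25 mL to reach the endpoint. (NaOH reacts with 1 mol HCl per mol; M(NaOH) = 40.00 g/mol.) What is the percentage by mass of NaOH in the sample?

85.1%

Total n(HCl) added = 0.4837 x 0.03261 = 0.01577 mol.
n(NaOH) used = 0.3673 x 0.01725 = 0.006336 mol, which equals the excess n(HCl).
So n(HCl) consumed by the sample = 0.01577 - 0.006336 = 0.009438 mol.
n(NaOH) = 0.009438 / 1 = 0.009438 mol.
mass NaOH = 0.009438 x 40.00 = 0.3775 g, so %NaOH = 0.3775/0.4436 x 100 = 85.1%.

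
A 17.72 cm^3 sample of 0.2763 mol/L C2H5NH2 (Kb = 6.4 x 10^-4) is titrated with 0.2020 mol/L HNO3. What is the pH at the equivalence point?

n(C2H5NH2) = 0.2763 x 0.01772 = 0.004896 mol; V(HNO3) at equivalence = 0.004896/0.2020 = 0.02424 L.
At equivalence the base is fully converted to C2H5NH3+; total volume = 0.04196 L, so [C2H5NH3+] = 0.004896/0.04196 = 0.1167 M.
Ka(C2H5NH3+) = Kw/Kb = 1.0e-14 / 6.4 x 10^-4 = 1.56e-11.
[H^+] = sqrt(Ka x [C2H5NH3+]) = sqrt(1.56e-11 x 0.1167) = 1.35e-6 M.
pH = -log(1.35e-6) = 5.87.

5.87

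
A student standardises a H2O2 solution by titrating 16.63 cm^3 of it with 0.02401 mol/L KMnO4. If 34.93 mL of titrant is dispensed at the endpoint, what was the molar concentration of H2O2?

n(KMnO4) = 0.02401 x 0.03493 = 0.0008387 mol.
From the balanced equation, 2 mol KMnO4 reacts with 5 mol H2O2, so n(H2O2) = 0.0008387 x 5/2 = 0.002097 mol.
[H2O2] = 0.002097 / 0.01663 L = 0.126 M.

0.126 M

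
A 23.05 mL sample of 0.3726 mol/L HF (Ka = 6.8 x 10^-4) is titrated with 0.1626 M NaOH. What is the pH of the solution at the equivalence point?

n(HF) = 0.3726 x 0.02305 = 0.008588 mol; V(NaOH) at equivalence = 0.008588/0.1626 = 0.05282 L.
At equivalence all the acid is converted to F-; total volume = 0.02305 + 0.05282 = 0.07587 L, so [F-] = 0.008588/0.07587 = 0.1132 M.
Kb = Kw/Ka = 1.0e-14 / 6.8 x 10^-4 = 1.47e-11.
[OH^-] = sqrt(Kb x [F-]) = sqrt(1.47e-11 x 0.1132) = 1.29e-6 M.
pOH = 5.89, so pH = 14.00 - 5.89 = 8.11.

8.11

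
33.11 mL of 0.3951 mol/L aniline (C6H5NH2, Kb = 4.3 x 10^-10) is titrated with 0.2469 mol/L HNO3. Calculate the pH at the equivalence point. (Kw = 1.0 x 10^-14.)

2.73

n(C6H5NH2) = 0.3951 x 0.03311 = 0.01308 mol; V(HNO3) at equivalence = 0.01308/0.2469 = 0.05298 L.
At equivalence the base is fully converted to C6H5NH3+; total volume = 0.08609 L, so [C6H5NH3+] = 0.01308/0.08609 = 0.1519 M.
Ka(C6H5NH3+) = Kw/Kb = 1.0e-14 / 4.3 x 10^-10 = 2.33e-5.
[H^+] = sqrt(Ka x [C6H5NH3+]) = sqrt(2.33e-5 x 0.1519) = 0.00188 M.
pH = -log(0.00188) = 2.73.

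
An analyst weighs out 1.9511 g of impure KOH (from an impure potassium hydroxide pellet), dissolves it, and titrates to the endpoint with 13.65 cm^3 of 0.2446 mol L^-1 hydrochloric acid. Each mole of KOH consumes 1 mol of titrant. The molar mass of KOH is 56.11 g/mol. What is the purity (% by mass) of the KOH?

9.60%

n(HCl) = 0.2446 x 0.01365 = 0.003339 mol.
n(KOH) = 0.003339 / 1 = 0.003339 mol.
mass of KOH = 0.003339 x 56.11 = 0.1873 g.
% purity = 0.1873 / 1.9511 x 100 = 9.60%.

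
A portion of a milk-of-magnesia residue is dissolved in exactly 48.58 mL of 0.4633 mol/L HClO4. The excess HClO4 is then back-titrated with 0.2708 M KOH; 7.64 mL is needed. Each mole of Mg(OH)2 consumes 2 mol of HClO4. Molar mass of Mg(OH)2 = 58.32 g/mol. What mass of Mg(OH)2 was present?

Total n(HClO4) added = 0.4633 x 0.04858 = 0.02251 mol.
n(KOH) used = 0.2708 x 0.007640 = 0.002069 mol, which equals the excess n(HClO4).
So n(HClO4) consumed by the sample = 0.02251 - 0.002069 = 0.02044 mol.
n(Mg(OH)2) = 0.02044 / 2 = 0.01022 mol.
mass = 0.01022 mol x 58.32 g/mol = 0.596 g.

0.596 g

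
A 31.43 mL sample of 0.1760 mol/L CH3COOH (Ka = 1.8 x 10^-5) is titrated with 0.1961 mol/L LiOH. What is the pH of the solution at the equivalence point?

n(CH3COOH) = 0.1760 x 0.03143 = 0.005532 mol; V(LiOH) at equivalence = 0.005532/0.1961 = 0.02821 L.
At equivalence all the acid is converted to CH3COO-; total volume = 0.03143 + 0.02821 = 0.05964 L, so [CH3COO-] = 0.005532/0.05964 = 0.09275 M.
Kb = Kw/Ka = 1.0e-14 / 1.8 x 10^-5 = 5.56e-10.
[OH^-] = sqrt(Kb x [CH3COO-]) = sqrt(5.56e-10 x 0.09275) = 7.18e-6 M.
pOH = 5.14, so pH = 14.00 - 5.14 = 8.86.

8.86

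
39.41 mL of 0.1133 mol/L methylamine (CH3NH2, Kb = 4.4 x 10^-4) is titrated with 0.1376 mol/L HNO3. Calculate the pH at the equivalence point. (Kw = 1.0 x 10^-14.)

5.93

n(CH3NH2) = 0.1133 x 0.03941 = 0.004465 mol; V(HNO3) at equivalence = 0.004465/0.1376 = 0.03245 L.
At equivalence the base is fully converted to CH3NH3+; total volume = 0.07186 L, so [CH3NH3+] = 0.004465/0.07186 = 0.06214 M.
Ka(CH3NH3+) = Kw/Kb = 1.0e-14 / 4.4 x 10^-4 = 2.27e-11.
[H^+] = sqrt(Ka x [CH3NH3+]) = sqrt(2.27e-11 x 0.06214) = 1.19e-6 M.
pH = -log(1.19e-6) = 5.93.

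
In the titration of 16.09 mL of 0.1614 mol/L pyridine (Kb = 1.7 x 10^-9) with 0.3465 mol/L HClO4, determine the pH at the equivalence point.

n(C5H5N) = 0.1614 x 0.01609 = 0.002597 mol; V(HClO4) at equivalence = 0.002597/0.3465 = 0.007495 L.
At equivalence the base is fully converted to C5H5NH+; total volume = 0.02358 L, so [C5H5NH+] = 0.002597/0.02358 = 0.1101 M.
Ka(C5H5NH+) = Kw/Kb = 1.0e-14 / 1.7 x 10^-9 = 5.88e-6.
[H^+] = sqrt(Ka x [C5H5NH+]) = sqrt(5.88e-6 x 0.1101) = 0.000805 M.
pH = -log(0.000805) = 3.09.

3.09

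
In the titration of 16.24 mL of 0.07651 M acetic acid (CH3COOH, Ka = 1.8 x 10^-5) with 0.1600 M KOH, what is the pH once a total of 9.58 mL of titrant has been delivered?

12.05

n(acid) = 0.07651 x 0.01624 = 0.001243 mol; n(KOH) added = 0.1600 x 0.009580 = 0.001533 mol.
Base is in excess by 0.001533 - 0.001243 = 0.0002903 mol in a total volume of 0.02582 L.
[OH^-] = 0.0002903/0.02582 = 0.01124 M, so pOH = 1.95 and pH = 14.00 - 1.95 = 12.05.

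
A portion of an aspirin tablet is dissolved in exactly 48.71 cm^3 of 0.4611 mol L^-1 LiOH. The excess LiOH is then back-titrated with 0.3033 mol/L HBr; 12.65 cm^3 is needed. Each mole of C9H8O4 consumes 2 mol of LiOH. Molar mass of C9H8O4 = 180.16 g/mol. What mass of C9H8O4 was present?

1.68 g

Total n(LiOH) added = 0.4611 x 0.04871 = 0.02246 mol.
n(HBr) used = 0.3033 x 0.01265 = 0.003837 mol, which equals the excess n(LiOH).
So n(LiOH) consumed by the sample = 0.02246 - 0.003837 = 0.01862 mol.
n(C9H8O4) = 0.01862 / 2 = 0.009312 mol.
mass = 0.009312 mol x 180.16 g/mol = 1.68 g.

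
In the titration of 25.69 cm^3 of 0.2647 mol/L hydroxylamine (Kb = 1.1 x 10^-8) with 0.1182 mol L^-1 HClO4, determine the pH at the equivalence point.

3.56

n(NH2OH) = 0.2647 x 0.02569 = 0.006800 mol; V(HClO4) at equivalence = 0.006800/0.1182 = 0.05753 L.
At equivalence the base is fully converted to NH3OH+; total volume = 0.08322 L, so [NH3OH+] = 0.006800/0.08322 = 0.08171 M.
Ka(NH3OH+) = Kw/Kb = 1.0e-14 / 1.1 x 10^-8 = 9.09e-7.
[H^+] = sqrt(Ka x [NH3OH+]) = sqrt(9.09e-7 x 0.08171) = 0.000273 M.
pH = -log(0.000273) = 3.56.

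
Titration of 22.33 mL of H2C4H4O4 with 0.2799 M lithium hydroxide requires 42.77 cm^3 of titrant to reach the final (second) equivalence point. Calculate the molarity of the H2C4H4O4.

n(LiOH) = 0.2799 x 0.04277 = 0.01197 mol.
At the final (second) equivalence point, 2 mol OH^- react per mol H2C4H4O4, so n(H2C4H4O4) = 0.01197 / 2 = 0.005986 mol.
[H2C4H4O4] = 0.005986 / 0.02233 L = 0.268 M.

0.268 M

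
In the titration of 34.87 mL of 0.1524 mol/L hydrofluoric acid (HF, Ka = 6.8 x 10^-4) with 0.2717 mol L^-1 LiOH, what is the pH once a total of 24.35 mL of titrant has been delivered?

n(acid) = 0.1524 x 0.03487 = 0.005314 mol; n(LiOH) added = 0.2717 x 0.02435 = 0.006616 mol.
Base is in excess by 0.006616 - 0.005314 = 0.001302 mol in a total volume of 0.05922 L.
[OH^-] = 0.001302/0.05922 = 0.02198 M, so pOH = 1.66 and pH = 14.00 - 1.66 = 12.34.

12.34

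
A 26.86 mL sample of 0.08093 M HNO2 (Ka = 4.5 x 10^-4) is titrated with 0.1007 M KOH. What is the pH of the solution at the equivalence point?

8.00

n(HNO2) = 0.08093 x 0.02686 = 0.002174 mol; V(KOH) at equivalence = 0.002174/0.1007 = 0.02159 L.
At equivalence all the acid is converted to NO2-; total volume = 0.02686 + 0.02159 = 0.04845 L, so [NO2-] = 0.002174/0.04845 = 0.04487 M.
Kb = Kw/Ka = 1.0e-14 / 4.5 x 10^-4 = 2.22e-11.
[OH^-] = sqrt(Kb x [NO2-]) = sqrt(2.22e-11 x 0.04487) = 9.99e-7 M.
pOH = 6.00, so pH = 14.00 - 6.00 = 8.00.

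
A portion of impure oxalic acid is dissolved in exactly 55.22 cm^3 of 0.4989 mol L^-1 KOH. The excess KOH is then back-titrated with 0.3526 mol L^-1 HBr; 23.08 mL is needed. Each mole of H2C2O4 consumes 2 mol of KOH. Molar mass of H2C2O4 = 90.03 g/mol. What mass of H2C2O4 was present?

Total n(KOH) added = 0.4989 x 0.05522 = 0.02755 mol.
n(HBr) used = 0.3526 x 0.02308 = 0.008138 mol, which equals the excess n(KOH).
So n(KOH) consumed by the sample = 0.02755 - 0.008138 = 0.01941 mol.
n(H2C2O4) = 0.01941 / 2 = 0.009706 mol.
mass = 0.009706 mol x 90.03 g/mol = 0.874 g.

0.874 g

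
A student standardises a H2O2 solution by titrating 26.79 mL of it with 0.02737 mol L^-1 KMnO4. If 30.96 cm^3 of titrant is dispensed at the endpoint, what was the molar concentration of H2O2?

0.0791 M

n(KMnO4) = 0.02737 x 0.03096 = 0.0008474 mol.
From the balanced equation, 2 mol KMnO4 reacts with 5 mol H2O2, so n(H2O2) = 0.0008474 x 5/2 = 0.002118 mol.
[H2O2] = 0.002118 / 0.02679 L = 0.0791 M.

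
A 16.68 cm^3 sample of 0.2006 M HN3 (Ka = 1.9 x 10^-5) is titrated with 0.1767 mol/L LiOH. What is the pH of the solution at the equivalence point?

8.85

n(HN3) = 0.2006 x 0.01668 = 0.003346 mol; V(LiOH) at equivalence = 0.003346/0.1767 = 0.01894 L.
At equivalence all the acid is converted to N3-; total volume = 0.01668 + 0.01894 = 0.03562 L, so [N3-] = 0.003346/0.03562 = 0.09395 M.
Kb = Kw/Ka = 1.0e-14 / 1.9 x 10^-5 = 5.26e-10.
[OH^-] = sqrt(Kb x [N3-]) = sqrt(5.26e-10 x 0.09395) = 7.03e-6 M.
pOH = 5.15, so pH = 14.00 - 5.15 = 8.85.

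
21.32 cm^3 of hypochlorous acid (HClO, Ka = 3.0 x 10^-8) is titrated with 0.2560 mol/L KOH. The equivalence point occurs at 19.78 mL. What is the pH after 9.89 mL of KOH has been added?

7.52

9.89 mL is exactly half the equivalence volume (19.78/2), i.e. the half-equivalence point.
There, n(HA) = n(A^-), so pH = pKa = -log(3.0 x 10^-8) = 7.52.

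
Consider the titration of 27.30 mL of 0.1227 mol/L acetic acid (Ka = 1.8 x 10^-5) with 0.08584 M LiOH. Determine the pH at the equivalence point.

8.72

n(CH3COOH) = 0.1227 x 0.02730 = 0.003350 mol; V(LiOH) at equivalence = 0.003350/0.08584 = 0.03902 L.
At equivalence all the acid is converted to CH3COO-; total volume = 0.02730 + 0.03902 = 0.06632 L, so [CH3COO-] = 0.003350/0.06632 = 0.05051 M.
Kb = Kw/Ka = 1.0e-14 / 1.8 x 10^-5 = 5.56e-10.
[OH^-] = sqrt(Kb x [CH3COO-]) = sqrt(5.56e-10 x 0.05051) = 5.30e-6 M.
pOH = 5.28, so pH = 14.00 - 5.28 = 8.72.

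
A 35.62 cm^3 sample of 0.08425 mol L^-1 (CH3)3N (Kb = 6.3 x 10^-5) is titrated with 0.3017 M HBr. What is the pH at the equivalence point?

n((CH3)3N) = 0.08425 x 0.03562 = 0.003001 mol; V(HBr) at equivalence = 0.003001/0.3017 = 0.009947 L.
At equivalence the base is fully converted to (CH3)3NH+; total volume = 0.04557 L, so [(CH3)3NH+] = 0.003001/0.04557 = 0.06586 M.
Ka((CH3)3NH+) = Kw/Kb = 1.0e-14 / 6.3 x 10^-5 = 1.59e-10.
[H^+] = sqrt(Ka x [(CH3)3NH+]) = sqrt(1.59e-10 x 0.06586) = 3.23e-6 M.
pH = -log(3.23e-6) = 5.49.

5.49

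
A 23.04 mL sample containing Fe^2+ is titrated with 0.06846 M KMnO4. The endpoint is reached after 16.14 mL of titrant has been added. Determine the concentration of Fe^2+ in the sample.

0.240 M

n(KMnO4) = 0.06846 x 0.01614 = 0.001105 mol.
From the balanced equation, 1 mol KMnO4 reacts with 5 mol Fe^2+, so n(Fe^2+) = 0.001105 x 5/1 = 0.005525 mol.
[Fe^2+] = 0.005525 / 0.02304 L = 0.240 M.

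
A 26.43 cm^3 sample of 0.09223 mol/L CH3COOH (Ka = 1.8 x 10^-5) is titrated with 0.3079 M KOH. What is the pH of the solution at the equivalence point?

n(CH3COOH) = 0.09223 x 0.02643 = 0.002438 mol; V(KOH) at equivalence = 0.002438/0.3079 = 0.007917 L.
At equivalence all the acid is converted to CH3COO-; total volume = 0.02643 + 0.007917 = 0.03435 L, so [CH3COO-] = 0.002438/0.03435 = 0.07097 M.
Kb = Kw/Ka = 1.0e-14 / 1.8 x 10^-5 = 5.56e-10.
[OH^-] = sqrt(Kb x [CH3COO-]) = sqrt(5.56e-10 x 0.07097) = 6.28e-6 M.
pOH = 5.20, so pH = 14.00 - 5.20 = 8.80.

8.80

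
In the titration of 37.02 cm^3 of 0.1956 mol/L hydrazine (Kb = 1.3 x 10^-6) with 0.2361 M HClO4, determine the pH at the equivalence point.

4.54

n(N2H4) = 0.1956 x 0.03702 = 0.007241 mol; V(HClO4) at equivalence = 0.007241/0.2361 = 0.03067 L.
At equivalence the base is fully converted to N2H5+; total volume = 0.06769 L, so [N2H5+] = 0.007241/0.06769 = 0.1070 M.
Ka(N2H5+) = Kw/Kb = 1.0e-14 / 1.3 x 10^-6 = 7.69e-9.
[H^+] = sqrt(Ka x [N2H5+]) = sqrt(7.69e-9 x 0.1070) = 2.87e-5 M.
pH = -log(2.87e-5) = 4.54.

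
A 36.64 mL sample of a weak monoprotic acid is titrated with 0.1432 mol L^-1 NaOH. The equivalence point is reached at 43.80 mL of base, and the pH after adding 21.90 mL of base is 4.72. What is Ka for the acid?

21.90 mL is half of the equivalence volume, so this is the half-equivalence point where [HA] = [A^-].
At half-equivalence pH = pKa, so pKa = 4.72.
Ka = 10^(-4.72) = 1.9 x 10^-5.

1.9 x 10^-5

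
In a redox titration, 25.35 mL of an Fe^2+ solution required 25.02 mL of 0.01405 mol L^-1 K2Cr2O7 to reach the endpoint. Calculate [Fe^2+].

n(K2Cr2O7) = 0.01405 x 0.02502 = 0.0003515 mol.
From the balanced equation, 1 mol K2Cr2O7 reacts with 6 mol Fe^2+, so n(Fe^2+) = 0.0003515 x 6/1 = 0.002109 mol.
[Fe^2+] = 0.002109 / 0.02535 L = 0.0832 M.

0.0832 M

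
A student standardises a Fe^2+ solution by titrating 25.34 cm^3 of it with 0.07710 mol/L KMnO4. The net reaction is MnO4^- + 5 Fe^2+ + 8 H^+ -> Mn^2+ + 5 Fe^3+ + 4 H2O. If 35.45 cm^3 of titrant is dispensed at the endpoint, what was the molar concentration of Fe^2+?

0.539 M

n(KMnO4) = 0.07710 x 0.03545 = 0.002733 mol.
From the balanced equation, 1 mol KMnO4 reacts with 5 mol Fe^2+, so n(Fe^2+) = 0.002733 x 5/1 = 0.01367 mol.
[Fe^2+] = 0.01367 / 0.02534 L = 0.539 M.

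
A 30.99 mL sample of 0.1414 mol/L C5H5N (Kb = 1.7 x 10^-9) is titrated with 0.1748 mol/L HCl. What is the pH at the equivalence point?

3.17

n(C5H5N) = 0.1414 x 0.03099 = 0.004382 mol; V(HCl) at equivalence = 0.004382/0.1748 = 0.02507 L.
At equivalence the base is fully converted to C5H5NH+; total volume = 0.05606 L, so [C5H5NH+] = 0.004382/0.05606 = 0.07817 M.
Ka(C5H5NH+) = Kw/Kb = 1.0e-14 / 1.7 x 10^-9 = 5.88e-6.
[H^+] = sqrt(Ka x [C5H5NH+]) = sqrt(5.88e-6 x 0.07817) = 0.000678 M.
pH = -log(0.000678) = 3.17.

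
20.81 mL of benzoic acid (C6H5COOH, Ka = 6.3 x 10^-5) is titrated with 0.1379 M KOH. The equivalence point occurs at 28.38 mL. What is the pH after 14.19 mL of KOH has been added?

14.19 mL is exactly half the equivalence volume (28.38/2), i.e. the half-equivalence point.
There, n(HA) = n(A^-), so pH = pKa = -log(6.3 x 10^-5) = 4.20.

4.20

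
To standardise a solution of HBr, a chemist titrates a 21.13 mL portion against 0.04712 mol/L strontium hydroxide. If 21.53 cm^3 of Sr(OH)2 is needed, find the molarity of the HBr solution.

0.0960 M

n(Sr(OH)2) delivered = 0.04712 x 0.02153 = 0.001014 mol.
The reaction is 2 HBr + 1 Sr(OH)2, so n(HBr) = 0.001014 x 2/1 = 0.002029 mol.
[HBr] = 0.002029 mol / 0.02113 L = 0.0960 M.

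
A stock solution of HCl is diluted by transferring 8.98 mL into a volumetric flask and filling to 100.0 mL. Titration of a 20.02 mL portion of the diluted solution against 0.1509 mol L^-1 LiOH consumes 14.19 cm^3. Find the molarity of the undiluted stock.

n(LiOH) = 0.1509 x 0.01419 = 0.002141 mol.
n(HCl) in the aliquot = 0.002141 mol.
[diluted HCl] = 0.002141 / 0.02002 = 0.1070 M.
Dilution factor = 100.0/8.980 = 11.14, so [stock] = 0.1070 x 11.14 = 1.19 M.

1.19 M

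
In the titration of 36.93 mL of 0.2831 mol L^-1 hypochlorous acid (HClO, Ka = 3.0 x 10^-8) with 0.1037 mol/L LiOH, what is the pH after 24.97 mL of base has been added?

Initial n(HClO) = 0.2831 x 0.03693 = 0.01045 mol.
n(LiOH) added = 0.1037 x 0.02497 = 0.002589 mol, converting that many moles of HClO to ClO-.
Remaining n(HClO) = 0.007865 mol; n(ClO-) = 0.002589 mol.
By Henderson-Hasselbalch, pH = pKa + log([A^-]/[HA]) = 7.52 + log(0.002589/0.007865) = 7.52 + (-0.48) = 7.04.

7.04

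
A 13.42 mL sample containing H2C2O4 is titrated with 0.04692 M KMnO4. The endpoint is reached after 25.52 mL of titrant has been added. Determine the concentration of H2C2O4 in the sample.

0.223 M

n(KMnO4) = 0.04692 x 0.02552 = 0.001197 mol.
From the balanced equation, 2 mol KMnO4 reacts with 5 mol H2C2O4, so n(H2C2O4) = 0.001197 x 5/2 = 0.002993 mol.
[H2C2O4] = 0.002993 / 0.01342 L = 0.223 M.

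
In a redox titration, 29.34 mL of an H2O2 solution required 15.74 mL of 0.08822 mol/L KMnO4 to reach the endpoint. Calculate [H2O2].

n(KMnO4) = 0.08822 x 0.01574 = 0.001389 mol.
From the balanced equation, 2 mol KMnO4 reacts with 5 mol H2O2, so n(H2O2) = 0.001389 x 5/2 = 0.003471 mol.
[H2O2] = 0.003471 / 0.02934 L = 0.118 M.

0.118 M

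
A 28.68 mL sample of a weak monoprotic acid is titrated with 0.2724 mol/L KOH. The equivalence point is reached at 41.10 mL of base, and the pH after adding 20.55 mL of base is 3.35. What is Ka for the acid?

4.5 x 10^-4

20.55 mL is half of the equivalence volume, so this is the half-equivalence point where [HA] = [A^-].
At half-equivalence pH = pKa, so pKa = 3.35.
Ka = 10^(-3.35) = 4.5 x 10^-4.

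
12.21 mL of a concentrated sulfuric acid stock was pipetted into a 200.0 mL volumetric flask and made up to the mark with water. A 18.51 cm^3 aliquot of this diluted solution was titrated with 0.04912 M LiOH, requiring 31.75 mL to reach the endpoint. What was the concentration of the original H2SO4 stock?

0.690 M

n(LiOH) = 0.04912 x 0.03175 = 0.001560 mol.
n(H2SO4) in the aliquot = 0.001560 x 1/2 = 0.0007798 mol.
[diluted H2SO4] = 0.0007798 / 0.01851 = 0.04213 M.
Dilution factor = 200.0/12.21 = 16.38, so [stock] = 0.04213 x 16.38 = 0.690 M.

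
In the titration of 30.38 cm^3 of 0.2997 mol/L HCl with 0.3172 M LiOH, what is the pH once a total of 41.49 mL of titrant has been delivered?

12.75

n(acid) = 0.2997 x 0.03038 = 0.009105 mol; n(LiOH) added = 0.3172 x 0.04149 = 0.01316 mol.
Base is in excess by 0.01316 - 0.009105 = 0.004056 mol in a total volume of 0.07187 L.
[OH^-] = 0.004056/0.07187 = 0.05643 M, so pOH = 1.25 and pH = 14.00 - 1.25 = 12.75.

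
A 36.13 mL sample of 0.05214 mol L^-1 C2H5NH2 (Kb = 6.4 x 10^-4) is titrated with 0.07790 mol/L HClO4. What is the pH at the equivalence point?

6.16

n(C2H5NH2) = 0.05214 x 0.03613 = 0.001884 mol; V(HClO4) at equivalence = 0.001884/0.07790 = 0.02418 L.
At equivalence the base is fully converted to C2H5NH3+; total volume = 0.06031 L, so [C2H5NH3+] = 0.001884/0.06031 = 0.03123 M.
Ka(C2H5NH3+) = Kw/Kb = 1.0e-14 / 6.4 x 10^-4 = 1.56e-11.
[H^+] = sqrt(Ka x [C2H5NH3+]) = sqrt(1.56e-11 x 0.03123) = 6.99e-7 M.
pH = -log(6.99e-7) = 6.16.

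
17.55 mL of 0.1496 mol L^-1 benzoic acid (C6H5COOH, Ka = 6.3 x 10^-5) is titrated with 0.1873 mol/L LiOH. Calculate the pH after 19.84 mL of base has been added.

n(acid) = 0.1496 x 0.01755 = 0.002625 mol; n(LiOH) added = 0.1873 x 0.01984 = 0.003716 mol.
Base is in excess by 0.003716 - 0.002625 = 0.001091 mol in a total volume of 0.03739 L.
[OH^-] = 0.001091/0.03739 = 0.02917 M, so pOH = 1.54 and pH = 14.00 - 1.54 = 12.46.

12.46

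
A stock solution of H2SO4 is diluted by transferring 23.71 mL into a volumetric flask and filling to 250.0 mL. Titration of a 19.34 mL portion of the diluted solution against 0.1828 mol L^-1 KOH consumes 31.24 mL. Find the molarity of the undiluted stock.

n(KOH) = 0.1828 x 0.03124 = 0.005711 mol.
n(H2SO4) in the aliquot = 0.005711 x 1/2 = 0.002855 mol.
[diluted H2SO4] = 0.002855 / 0.01934 = 0.1476 M.
Dilution factor = 250.0/23.71 = 10.54, so [stock] = 0.1476 x 10.54 = 1.56 M.

1.56 M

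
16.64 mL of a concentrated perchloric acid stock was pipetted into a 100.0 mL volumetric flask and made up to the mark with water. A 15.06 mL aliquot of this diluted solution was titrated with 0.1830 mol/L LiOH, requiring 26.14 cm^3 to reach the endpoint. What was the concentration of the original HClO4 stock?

1.91 M

n(LiOH) = 0.1830 x 0.02614 = 0.004784 mol.
n(HClO4) in the aliquot = 0.004784 mol.
[diluted HClO4] = 0.004784 / 0.01506 = 0.3176 M.
Dilution factor = 100.0/16.64 = 6.010, so [stock] = 0.3176 x 6.010 = 1.91 M.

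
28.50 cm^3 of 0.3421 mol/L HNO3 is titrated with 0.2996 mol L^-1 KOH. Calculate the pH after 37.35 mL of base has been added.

n(acid) = 0.3421 x 0.02850 = 0.009750 mol; n(KOH) added = 0.2996 x 0.03735 = 0.01119 mol.
Base is in excess by 0.01119 - 0.009750 = 0.001440 mol in a total volume of 0.06585 L.
[OH^-] = 0.001440/0.06585 = 0.02187 M, so pOH = 1.66 and pH = 14.00 - 1.66 = 12.34.

12.34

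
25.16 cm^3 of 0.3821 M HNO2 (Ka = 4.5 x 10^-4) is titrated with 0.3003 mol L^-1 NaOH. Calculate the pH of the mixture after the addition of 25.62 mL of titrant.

Initial n(HNO2) = 0.3821 x 0.02516 = 0.009614 mol.
n(NaOH) added = 0.3003 x 0.02562 = 0.007694 mol, converting that many moles of HNO2 to NO2-.
Remaining n(HNO2) = 0.001920 mol; n(NO2-) = 0.007694 mol.
By Henderson-Hasselbalch, pH = pKa + log([A^-]/[HA]) = 3.35 + log(0.007694/0.001920) = 3.35 + (+0.60) = 3.95.

3.95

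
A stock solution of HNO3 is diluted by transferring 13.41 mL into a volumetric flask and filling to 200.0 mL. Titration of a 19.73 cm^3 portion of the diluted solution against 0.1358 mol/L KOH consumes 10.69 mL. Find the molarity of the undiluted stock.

1.10 M

n(KOH) = 0.1358 x 0.01069 = 0.001452 mol.
n(HNO3) in the aliquot = 0.001452 mol.
[diluted HNO3] = 0.001452 / 0.01973 = 0.07358 M.
Dilution factor = 200.0/13.41 = 14.91, so [stock] = 0.07358 x 14.91 = 1.10 M.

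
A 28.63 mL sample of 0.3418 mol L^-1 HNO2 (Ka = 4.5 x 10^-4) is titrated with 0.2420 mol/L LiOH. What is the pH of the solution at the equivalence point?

n(HNO2) = 0.3418 x 0.02863 = 0.009786 mol; V(LiOH) at equivalence = 0.009786/0.2420 = 0.04044 L.
At equivalence all the acid is converted to NO2-; total volume = 0.02863 + 0.04044 = 0.06907 L, so [NO2-] = 0.009786/0.06907 = 0.1417 M.
Kb = Kw/Ka = 1.0e-14 / 4.5 x 10^-4 = 2.22e-11.
[OH^-] = sqrt(Kb x [NO2-]) = sqrt(2.22e-11 x 0.1417) = 1.77e-6 M.
pOH = 5.75, so pH = 14.00 - 5.75 = 8.25.

8.25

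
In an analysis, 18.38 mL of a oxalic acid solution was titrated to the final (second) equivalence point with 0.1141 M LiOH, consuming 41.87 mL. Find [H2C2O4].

0.130 M

n(LiOH) = 0.1141 x 0.04187 = 0.004777 mol.
At the final (second) equivalence point, 2 mol OH^- react per mol H2C2O4, so n(H2C2O4) = 0.004777 / 2 = 0.002389 mol.
[H2C2O4] = 0.002389 / 0.01838 L = 0.130 M.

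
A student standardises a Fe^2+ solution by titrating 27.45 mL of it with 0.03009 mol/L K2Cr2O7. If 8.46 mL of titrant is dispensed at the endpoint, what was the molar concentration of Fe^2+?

n(K2Cr2O7) = 0.03009 x 0.008460 = 0.0002546 mol.
From the balanced equation, 1 mol K2Cr2O7 reacts with 6 mol Fe^2+, so n(Fe^2+) = 0.0002546 x 6/1 = 0.001527 mol.
[Fe^2+] = 0.001527 / 0.02745 L = 0.0556 M.

0.0556 M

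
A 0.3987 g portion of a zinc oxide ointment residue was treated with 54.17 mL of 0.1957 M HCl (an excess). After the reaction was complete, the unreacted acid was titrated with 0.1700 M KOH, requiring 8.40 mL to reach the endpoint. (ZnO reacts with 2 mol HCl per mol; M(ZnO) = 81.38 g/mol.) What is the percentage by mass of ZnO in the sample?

Total n(HCl) added = 0.1957 x 0.05417 = 0.01060 mol.
n(KOH) used = 0.1700 x 0.008400 = 0.001428 mol, which equals the excess n(HCl).
So n(HCl) consumed by the sample = 0.01060 - 0.001428 = 0.009173 mol.
n(ZnO) = 0.009173 / 2 = 0.004587 mol.
mass ZnO = 0.004587 x 81.38 = 0.3733 g, so %ZnO = 0.3733/0.3987 x 100 = 93.6%.

93.6%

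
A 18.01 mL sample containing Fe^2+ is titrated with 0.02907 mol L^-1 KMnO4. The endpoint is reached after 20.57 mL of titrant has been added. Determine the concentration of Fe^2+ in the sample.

0.166 M

n(KMnO4) = 0.02907 x 0.02057 = 0.0005980 mol.
From the balanced equation, 1 mol KMnO4 reacts with 5 mol Fe^2+, so n(Fe^2+) = 0.0005980 x 5/1 = 0.002990 mol.
[Fe^2+] = 0.002990 / 0.01801 L = 0.166 M.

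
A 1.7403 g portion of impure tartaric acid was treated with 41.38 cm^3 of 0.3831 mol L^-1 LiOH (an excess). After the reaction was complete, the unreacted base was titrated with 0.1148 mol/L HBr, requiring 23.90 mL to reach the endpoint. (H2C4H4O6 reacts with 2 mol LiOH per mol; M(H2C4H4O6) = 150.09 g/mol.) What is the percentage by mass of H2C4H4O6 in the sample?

Total n(LiOH) added = 0.3831 x 0.04138 = 0.01585 mol.
n(HBr) used = 0.1148 x 0.02390 = 0.002744 mol, which equals the excess n(LiOH).
So n(LiOH) consumed by the sample = 0.01585 - 0.002744 = 0.01311 mol.
n(H2C4H4O6) = 0.01311 / 2 = 0.006554 mol.
mass H2C4H4O6 = 0.006554 x 150.09 = 0.9838 g, so %H2C4H4O6 = 0.9838/1.7403 x 100 = 56.5%.

56.5%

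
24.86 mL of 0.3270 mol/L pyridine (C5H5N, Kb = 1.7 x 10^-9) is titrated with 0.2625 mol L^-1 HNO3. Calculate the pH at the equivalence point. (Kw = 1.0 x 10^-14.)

3.03

n(C5H5N) = 0.3270 x 0.02486 = 0.008129 mol; V(HNO3) at equivalence = 0.008129/0.2625 = 0.03097 L.
At equivalence the base is fully converted to C5H5NH+; total volume = 0.05583 L, so [C5H5NH+] = 0.008129/0.05583 = 0.1456 M.
Ka(C5H5NH+) = Kw/Kb = 1.0e-14 / 1.7 x 10^-9 = 5.88e-6.
[H^+] = sqrt(Ka x [C5H5NH+]) = sqrt(5.88e-6 x 0.1456) = 0.000925 M.
pH = -log(0.000925) = 3.03.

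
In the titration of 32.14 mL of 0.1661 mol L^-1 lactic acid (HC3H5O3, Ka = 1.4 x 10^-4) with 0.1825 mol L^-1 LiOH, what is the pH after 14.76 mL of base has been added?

Initial n(HC3H5O3) = 0.1661 x 0.03214 = 0.005338 mol.
n(LiOH) added = 0.1825 x 0.01476 = 0.002694 mol, converting that many moles of HC3H5O3 to C3H5O3-.
Remaining n(HC3H5O3) = 0.002645 mol; n(C3H5O3-) = 0.002694 mol.
By Henderson-Hasselbalch, pH = pKa + log([A^-]/[HA]) = 3.85 + log(0.002694/0.002645) = 3.85 + (+0.01) = 3.86.

3.86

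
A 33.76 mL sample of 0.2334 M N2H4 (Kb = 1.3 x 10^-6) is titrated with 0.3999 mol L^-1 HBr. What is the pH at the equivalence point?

4.47

n(N2H4) = 0.2334 x 0.03376 = 0.007880 mol; V(HBr) at equivalence = 0.007880/0.3999 = 0.01970 L.
At equivalence the base is fully converted to N2H5+; total volume = 0.05346 L, so [N2H5+] = 0.007880/0.05346 = 0.1474 M.
Ka(N2H5+) = Kw/Kb = 1.0e-14 / 1.3 x 10^-6 = 7.69e-9.
[H^+] = sqrt(Ka x [N2H5+]) = sqrt(7.69e-9 x 0.1474) = 3.37e-5 M.
pH = -log(3.37e-5) = 4.47.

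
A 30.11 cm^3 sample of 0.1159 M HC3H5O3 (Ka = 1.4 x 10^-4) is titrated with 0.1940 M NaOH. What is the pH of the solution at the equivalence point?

8.36

n(HC3H5O3) = 0.1159 x 0.03011 = 0.003490 mol; V(NaOH) at equivalence = 0.003490/0.1940 = 0.01799 L.
At equivalence all the acid is converted to C3H5O3-; total volume = 0.03011 + 0.01799 = 0.04810 L, so [C3H5O3-] = 0.003490/0.04810 = 0.07255 M.
Kb = Kw/Ka = 1.0e-14 / 1.4 x 10^-4 = 7.14e-11.
[OH^-] = sqrt(Kb x [C3H5O3-]) = sqrt(7.14e-11 x 0.07255) = 2.28e-6 M.
pOH = 5.64, so pH = 14.00 - 5.64 = 8.36.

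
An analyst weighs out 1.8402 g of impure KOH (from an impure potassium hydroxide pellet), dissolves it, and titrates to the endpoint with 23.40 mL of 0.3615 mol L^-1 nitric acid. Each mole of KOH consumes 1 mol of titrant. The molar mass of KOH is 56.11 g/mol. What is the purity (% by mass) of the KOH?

25.8%

n(HNO3) = 0.3615 x 0.02340 = 0.008459 mol.
n(KOH) = 0.008459 / 1 = 0.008459 mol.
mass of KOH = 0.008459 x 56.11 = 0.4746 g.
% purity = 0.4746 / 1.8402 x 100 = 25.8%.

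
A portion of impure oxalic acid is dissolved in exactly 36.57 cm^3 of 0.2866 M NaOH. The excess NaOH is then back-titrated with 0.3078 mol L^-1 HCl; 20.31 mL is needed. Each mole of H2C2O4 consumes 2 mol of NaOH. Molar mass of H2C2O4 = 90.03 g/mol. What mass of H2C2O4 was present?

Total n(NaOH) added = 0.2866 x 0.03657 = 0.01048 mol.
n(HCl) used = 0.3078 x 0.02031 = 0.006251 mol, which equals the excess n(NaOH).
So n(NaOH) consumed by the sample = 0.01048 - 0.006251 = 0.004230 mol.
n(H2C2O4) = 0.004230 / 2 = 0.002115 mol.
mass = 0.002115 mol x 90.03 g/mol = 0.190 g.

0.190 g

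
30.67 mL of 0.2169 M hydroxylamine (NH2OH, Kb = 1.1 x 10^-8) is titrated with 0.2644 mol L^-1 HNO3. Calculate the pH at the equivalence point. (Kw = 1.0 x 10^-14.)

n(NH2OH) = 0.2169 x 0.03067 = 0.006652 mol; V(HNO3) at equivalence = 0.006652/0.2644 = 0.02516 L.
At equivalence the base is fully converted to NH3OH+; total volume = 0.05583 L, so [NH3OH+] = 0.006652/0.05583 = 0.1192 M.
Ka(NH3OH+) = Kw/Kb = 1.0e-14 / 1.1 x 10^-8 = 9.09e-7.
[H^+] = sqrt(Ka x [NH3OH+]) = sqrt(9.09e-7 x 0.1192) = 0.000329 M.
pH = -log(0.000329) = 3.48.

3.48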